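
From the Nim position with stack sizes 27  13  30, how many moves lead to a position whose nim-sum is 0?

In binary:
  11011  (27)
  01101  (13)
  11110  (30)
  -----
  01000  (8)
The overall nim-sum is X = 8. A stack of size p has a winning move iff p XOR X < p (reduce it to p XOR X).
  27: 27 XOR 8 = 19 < 27 — winning move (to 19).
  13: 13 XOR 8 = 5 < 13 — winning move (to 5).
  30: 30 XOR 8 = 22 < 30 — winning move (to 22).
That gives 3 winning moves.

3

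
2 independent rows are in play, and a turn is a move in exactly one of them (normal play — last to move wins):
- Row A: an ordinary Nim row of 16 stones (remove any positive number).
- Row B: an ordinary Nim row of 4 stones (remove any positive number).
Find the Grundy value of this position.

20

Row A is a plain Nim row of size 16, so its Grundy value is 16.
Row B is a plain Nim row of size 4, so its Grundy value is 4.
By the Sprague-Grundy theorem, the Grundy value of a sum of independent games is the XOR of the component values.
Combined value = 16 XOR 4 = 20.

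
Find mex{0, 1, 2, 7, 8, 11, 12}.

3

The values 0, 1, 2 are all present; 3 is the first non-negative integer missing from the set.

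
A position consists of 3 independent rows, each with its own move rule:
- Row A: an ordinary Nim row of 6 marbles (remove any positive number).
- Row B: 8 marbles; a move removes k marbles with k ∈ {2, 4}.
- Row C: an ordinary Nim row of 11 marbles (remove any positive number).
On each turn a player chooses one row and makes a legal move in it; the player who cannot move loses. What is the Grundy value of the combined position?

12

Row A is a plain Nim row of size 6, so its Grundy value is 6.
For row B, compute g(0), g(1), … with moves {2, 4}:
g(0) = mex{} = 0
g(1) = mex{} = 0
g(2) = mex{0} = 1
g(3) = mex{0} = 1
g(4) = mex{0,1} = 2
g(5) = mex{0,1} = 2
g(6) = mex{1,2} = 0
g(7) = mex{1,2} = 0
g(8) = mex{0,2} = 1
So g(8) = 1.
Row C is a plain Nim row of size 11, so its Grundy value is 11.
The value of a disjunctive sum is the nim-sum of the parts.
Combined value = 6 ⊕ 1 ⊕ 11 = 12.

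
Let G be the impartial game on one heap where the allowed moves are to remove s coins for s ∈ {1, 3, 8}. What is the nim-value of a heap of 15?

0

Build the Grundy sequence with g(k) = mex{g(k−s) : s ∈ {1, 3, 8}, s ≤ k}:
k:     0  1  2  3  4  5  6  7  8  9 10 11 12 13 14 15
g(k):  0  1  0  1  0  1  0  1  2  3  2  0  1  0  1  0
So g(15) = 0.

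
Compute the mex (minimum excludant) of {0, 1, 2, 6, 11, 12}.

3

The values 0, 1, 2 are all present; 3 is the first non-negative integer missing from the set.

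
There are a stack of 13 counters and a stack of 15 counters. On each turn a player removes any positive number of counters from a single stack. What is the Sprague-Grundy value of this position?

2

In binary:
  1101  (13)
  1111  (15)
  ----
  0010  (2)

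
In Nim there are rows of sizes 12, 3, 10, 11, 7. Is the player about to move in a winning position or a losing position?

Winning position

Nim-sum: 12 XOR 3 XOR 10 XOR 11 XOR 7 = 9.
The nim-sum is 9 ≠ 0, so this is an N-position: the player to move can win.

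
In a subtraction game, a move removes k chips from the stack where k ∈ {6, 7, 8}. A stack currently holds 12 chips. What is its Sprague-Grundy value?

Compute g(0), g(1), … for moves {6, 7, 8}:
g(0) = mex{} = 0
g(1) = mex{} = 0
g(2) = mex{} = 0
g(3) = mex{} = 0
g(4) = mex{} = 0
g(5) = mex{} = 0
g(6) = mex{0} = 1
g(7) = mex{0} = 1
g(8) = mex{0} = 1
g(9) = mex{0} = 1
g(10) = mex{0} = 1
g(11) = mex{0} = 1
g(12) = mex{0,1} = 2
So g(12) = 2.

2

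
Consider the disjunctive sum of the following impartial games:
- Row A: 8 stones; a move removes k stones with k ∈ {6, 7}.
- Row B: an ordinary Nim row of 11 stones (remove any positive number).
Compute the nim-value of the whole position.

10

For row A, compute g(0), g(1), … with moves {6, 7}:
k:     0  1  2  3  4  5  6  7  8
g(k):  0  0  0  0  0  0  1  1  1
So g(8) = 1.
Row B is a plain Nim row of size 11, so its Grundy value is 11.
The value of a disjunctive sum is the nim-sum of the parts.
Combined value = 1 XOR 11 = 10.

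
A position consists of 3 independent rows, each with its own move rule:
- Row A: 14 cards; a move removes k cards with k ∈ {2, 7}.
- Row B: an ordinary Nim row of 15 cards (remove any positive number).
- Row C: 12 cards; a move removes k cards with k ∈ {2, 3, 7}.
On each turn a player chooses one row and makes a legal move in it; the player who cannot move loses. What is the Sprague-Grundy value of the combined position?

14

Grundy values for row A (subtraction set {2, 7}):
g(0) = mex{} = 0
g(1) = mex{} = 0
g(2) = mex{0} = 1
g(3) = mex{0} = 1
g(4) = mex{1} = 0
g(5) = mex{1} = 0
g(6) = mex{0} = 1
g(7) = mex{0} = 1
g(8) = mex{0,1} = 2
g(9) = mex{1} = 0
g(10) = mex{1,2} = 0
g(11) = mex{0} = 1
g(12) = mex{0} = 1
g(13) = mex{1} = 0
g(14) = mex{1} = 0
So g(14) = 0.
Row B is a plain Nim row of size 15, so its Grundy value is 15.
Grundy values for row C (subtraction set {2, 3, 7}):
k:     0  1  2  3  4  5  6  7  8  9 10 11 12
g(k):  0  0  1  1  2  0  0  1  1  2  0  0  1
So g(12) = 1.
The value of a disjunctive sum is the nim-sum of the parts.
Combined value = 0 XOR 15 XOR 1 = 14.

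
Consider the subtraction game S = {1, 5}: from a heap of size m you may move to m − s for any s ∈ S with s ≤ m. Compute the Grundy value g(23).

Grundy values for subtraction set {1, 5}:
k:     0  1  2  3  4  5  6  7  8  9 10 11 12 13 14 15 16 17 18 19 20 21 22 23
g(k):  0  1  0  1  0  1  0  1  0  1  0  1  0  1  0  1  0  1  0  1  0  1  0  1
So g(23) = 1.

1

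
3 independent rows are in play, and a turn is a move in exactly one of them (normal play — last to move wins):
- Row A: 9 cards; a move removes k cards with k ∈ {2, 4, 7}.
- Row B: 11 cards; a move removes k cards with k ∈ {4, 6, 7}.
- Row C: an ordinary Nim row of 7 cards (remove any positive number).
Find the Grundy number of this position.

7

Build the Grundy sequence for row A with g(k) = mex{g(k−s) : s ∈ {2, 4, 7}, s ≤ k}:
k:     0  1  2  3  4  5  6  7  8  9
g(k):  0  0  1  1  2  2  0  3  1  0
So g(9) = 0.
Build the Grundy sequence for row B with g(k) = mex{g(k−s) : s ∈ {4, 6, 7}, s ≤ k}:
g(0) = mex{} = 0
g(1) = mex{} = 0
g(2) = mex{} = 0
g(3) = mex{} = 0
g(4) = mex{0} = 1
g(5) = mex{0} = 1
g(6) = mex{0} = 1
g(7) = mex{0} = 1
g(8) = mex{0,1} = 2
g(9) = mex{0,1} = 2
g(10) = mex{0,1} = 2
g(11) = mex{1} = 0
So g(11) = 0.
Row C is a plain Nim row of size 7, so its Grundy value is 7.
By the Sprague-Grundy theorem, the Grundy value of a sum of independent games is the XOR of the component values.
Combined value = 0 XOR 0 XOR 7 = 7.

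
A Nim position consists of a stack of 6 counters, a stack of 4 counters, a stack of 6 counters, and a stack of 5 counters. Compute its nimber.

Bitwise XOR of the heap sizes:
  110  (6)
  100  (4)
  110  (6)
  101  (5)
  ---
  001  (1)

1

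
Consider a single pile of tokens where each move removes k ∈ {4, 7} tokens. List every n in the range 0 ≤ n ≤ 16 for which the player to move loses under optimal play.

Compute g(0), g(1), … for moves {4, 7}:
k:     0  1  2  3  4  5  6  7  8  9 10 11 12 13 14 15 16
g(k):  0  0  0  0  1  1  1  1  2  2  2  0  0  0  0  1  1
The P-positions (g = 0) in 0..16 are 0, 1, 2, 3, 11, 12, 13, 14.

0, 1, 2, 3, 11, 12, 13, 14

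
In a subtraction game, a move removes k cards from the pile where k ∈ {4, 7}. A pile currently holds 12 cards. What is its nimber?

0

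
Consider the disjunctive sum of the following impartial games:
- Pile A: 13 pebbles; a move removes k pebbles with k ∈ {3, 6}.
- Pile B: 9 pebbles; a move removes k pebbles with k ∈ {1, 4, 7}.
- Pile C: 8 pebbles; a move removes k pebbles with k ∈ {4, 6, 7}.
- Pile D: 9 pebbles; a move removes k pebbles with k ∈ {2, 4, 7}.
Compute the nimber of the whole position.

Grundy values for pile A (subtraction set {3, 6}):
g(0) = mex{} = 0
g(1) = mex{} = 0
g(2) = mex{} = 0
g(3) = mex{0} = 1
g(4) = mex{0} = 1
g(5) = mex{0} = 1
g(6) = mex{0,1} = 2
g(7) = mex{0,1} = 2
g(8) = mex{0,1} = 2
g(9) = mex{1,2} = 0
g(10) = mex{1,2} = 0
g(11) = mex{1,2} = 0
g(12) = mex{0,2} = 1
g(13) = mex{0,2} = 1
So g(13) = 1.
Grundy values for pile B (subtraction set {1, 4, 7}):
g(0) = mex{} = 0
g(1) = mex{0} = 1
g(2) = mex{1} = 0
g(3) = mex{0} = 1
g(4) = mex{0,1} = 2
g(5) = mex{1,2} = 0
g(6) = mex{0} = 1
g(7) = mex{0,1} = 2
g(8) = mex{1,2} = 0
g(9) = mex{0} = 1
So g(9) = 1.
Build the Grundy sequence for pile C with g(k) = mex{g(k−s) : s ∈ {4, 6, 7}, s ≤ k}:
k:     0  1  2  3  4  5  6  7  8
g(k):  0  0  0  0  1  1  1  1  2
So g(8) = 2.
Grundy values for pile D (subtraction set {2, 4, 7}):
g(0) = mex{} = 0
g(1) = mex{} = 0
g(2) = mex{0} = 1
g(3) = mex{0} = 1
g(4) = mex{0,1} = 2
g(5) = mex{0,1} = 2
g(6) = mex{1,2} = 0
g(7) = mex{0,1,2} = 3
g(8) = mex{0,2} = 1
g(9) = mex{1,2,3} = 0
So g(9) = 0.
The value of a disjunctive sum is the nim-sum of the parts.
Combined value = 1 ⊕ 1 ⊕ 2 ⊕ 0 = 2.

2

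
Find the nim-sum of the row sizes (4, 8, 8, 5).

1

Write each in binary and XOR column by column:
  0100  (4)
  1000  (8)
  1000  (8)
  0101  (5)
  ----
  0001  (1)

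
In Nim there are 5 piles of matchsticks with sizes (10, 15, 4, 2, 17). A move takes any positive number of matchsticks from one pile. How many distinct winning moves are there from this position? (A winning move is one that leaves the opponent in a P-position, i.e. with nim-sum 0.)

1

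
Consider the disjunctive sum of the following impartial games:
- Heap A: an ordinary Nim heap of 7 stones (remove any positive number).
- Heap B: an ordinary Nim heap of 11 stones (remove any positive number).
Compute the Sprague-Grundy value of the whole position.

12

Heap A is a plain Nim heap of size 7, so its Grundy value is 7.
Heap B is a plain Nim heap of size 11, so its Grundy value is 11.
By the Sprague-Grundy theorem, the Grundy value of a sum of independent games is the XOR of the component values.
Combined value = 7 ⊕ 11 = 12.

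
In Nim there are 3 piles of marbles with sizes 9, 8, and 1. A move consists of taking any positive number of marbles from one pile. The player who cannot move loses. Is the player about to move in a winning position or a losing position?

Losing position

Bitwise XOR of the heap sizes:
  1001  (9)
  1000  (8)
  0001  (1)
  ----
  0000  (0)
The nim-sum is 0, so this is a P-position: the player to move is in a losing position under optimal play.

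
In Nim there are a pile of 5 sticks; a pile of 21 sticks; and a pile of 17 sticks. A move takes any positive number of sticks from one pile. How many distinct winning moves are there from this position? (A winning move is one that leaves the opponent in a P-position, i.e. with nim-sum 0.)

Nim-sum: 5 XOR 21 XOR 17 = 1.
The overall nim-sum is X = 1. A pile of size p has a winning move iff p XOR X < p (reduce it to p XOR X).
  5: 5 XOR 1 = 4 < 5 — winning move (to 4).
  21: 21 XOR 1 = 20 < 21 — winning move (to 20).
  17: 17 XOR 1 = 16 < 17 — winning move (to 16).
That gives 3 winning moves.

3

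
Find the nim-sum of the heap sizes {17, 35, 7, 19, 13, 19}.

56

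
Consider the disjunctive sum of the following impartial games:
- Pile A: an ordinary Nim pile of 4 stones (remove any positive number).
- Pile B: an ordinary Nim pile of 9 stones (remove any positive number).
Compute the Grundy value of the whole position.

Pile A is a plain Nim pile of size 4, so its Grundy value is 4.
Pile B is a plain Nim pile of size 9, so its Grundy value is 9.
By the Sprague-Grundy theorem, the Grundy value of a sum of independent games is the XOR of the component values.
Combined value = 4 ⊕ 9 = 13.

13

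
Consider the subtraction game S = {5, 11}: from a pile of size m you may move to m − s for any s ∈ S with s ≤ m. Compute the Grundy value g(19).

0

Grundy values for subtraction set {5, 11}:
k:     0  1  2  3  4  5  6  7  8  9 10 11 12 13 14 15 16 17 18 19
g(k):  0  0  0  0  0  1  1  1  1  1  0  2  2  2  2  1  0  0  0  0
So g(19) = 0.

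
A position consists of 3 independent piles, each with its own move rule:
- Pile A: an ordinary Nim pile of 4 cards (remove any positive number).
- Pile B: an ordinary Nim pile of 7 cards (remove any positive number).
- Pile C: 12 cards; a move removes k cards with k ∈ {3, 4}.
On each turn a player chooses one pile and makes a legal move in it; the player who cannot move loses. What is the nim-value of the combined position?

2

Pile A is a plain Nim pile of size 4, so its Grundy value is 4.
Pile B is a plain Nim pile of size 7, so its Grundy value is 7.
Build the Grundy sequence for pile C with g(k) = mex{g(k−s) : s ∈ {3, 4}, s ≤ k}:
k:     0  1  2  3  4  5  6  7  8  9 10 11 12
g(k):  0  0  0  1  1  1  2  0  0  0  1  1  1
So g(12) = 1.
The value of a disjunctive sum is the nim-sum of the parts.
Combined value = 4 ⊕ 7 ⊕ 1 = 2.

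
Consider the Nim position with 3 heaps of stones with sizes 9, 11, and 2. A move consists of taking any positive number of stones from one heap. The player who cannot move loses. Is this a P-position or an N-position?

P-position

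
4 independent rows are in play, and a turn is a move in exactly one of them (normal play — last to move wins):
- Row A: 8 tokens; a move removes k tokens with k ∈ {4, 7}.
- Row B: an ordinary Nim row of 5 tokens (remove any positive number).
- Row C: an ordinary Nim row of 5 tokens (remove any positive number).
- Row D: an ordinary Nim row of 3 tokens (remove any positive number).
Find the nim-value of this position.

For row A, compute g(0), g(1), … with moves {4, 7}:
k:     0  1  2  3  4  5  6  7  8
g(k):  0  0  0  0  1  1  1  1  2
So g(8) = 2.
Row B is a plain Nim row of size 5, so its Grundy value is 5.
Row C is a plain Nim row of size 5, so its Grundy value is 5.
Row D is a plain Nim row of size 3, so its Grundy value is 3.
By the Sprague-Grundy theorem, the Grundy value of a sum of independent games is the XOR of the component values.
Combined value = 2 XOR 5 XOR 5 XOR 3 = 1.

1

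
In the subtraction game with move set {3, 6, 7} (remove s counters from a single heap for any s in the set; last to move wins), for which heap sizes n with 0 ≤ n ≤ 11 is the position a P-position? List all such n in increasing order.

0, 1, 2, 10, 11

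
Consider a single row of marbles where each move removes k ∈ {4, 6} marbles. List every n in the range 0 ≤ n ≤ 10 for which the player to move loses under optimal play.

0, 1, 2, 3, 10

Build the Grundy sequence with g(k) = mex{g(k−s) : s ∈ {4, 6}, s ≤ k}:
g(0) = mex{} = 0
g(1) = mex{} = 0
g(2) = mex{} = 0
g(3) = mex{} = 0
g(4) = mex{0} = 1
g(5) = mex{0} = 1
g(6) = mex{0} = 1
g(7) = mex{0} = 1
g(8) = mex{0,1} = 2
g(9) = mex{0,1} = 2
g(10) = mex{1} = 0
The P-positions (g = 0) in 0..10 are 0, 1, 2, 3, 10.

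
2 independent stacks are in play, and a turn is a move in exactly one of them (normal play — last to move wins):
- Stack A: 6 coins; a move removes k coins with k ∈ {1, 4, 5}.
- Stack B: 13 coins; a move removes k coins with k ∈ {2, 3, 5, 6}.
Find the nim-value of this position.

0

Build the Grundy sequence for stack A with g(k) = mex{g(k−s) : s ∈ {1, 4, 5}, s ≤ k}:
g(0) = mex{} = 0
g(1) = mex{0} = 1
g(2) = mex{1} = 0
g(3) = mex{0} = 1
g(4) = mex{0,1} = 2
g(5) = mex{0,1,2} = 3
g(6) = mex{0,1,3} = 2
So g(6) = 2.
Build the Grundy sequence for stack B with g(k) = mex{g(k−s) : s ∈ {2, 3, 5, 6}, s ≤ k}:
k:     0  1  2  3  4  5  6  7  8  9 10 11 12 13
g(k):  0  0  1  1  2  2  3  3  0  0  1  1  2  2
So g(13) = 2.
By the Sprague-Grundy theorem, the Grundy value of a sum of independent games is the XOR of the component values.
Combined value = 2 ⊕ 2 = 0.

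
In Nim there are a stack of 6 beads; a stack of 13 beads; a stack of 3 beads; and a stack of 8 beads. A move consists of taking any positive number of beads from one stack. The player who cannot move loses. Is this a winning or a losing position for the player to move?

Losing position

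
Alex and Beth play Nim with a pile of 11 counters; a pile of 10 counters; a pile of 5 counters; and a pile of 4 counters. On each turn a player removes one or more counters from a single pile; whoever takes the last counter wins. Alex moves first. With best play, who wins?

Beth wins

Write each in binary and XOR column by column:
  1011  (11)
  1010  (10)
  0101  (5)
  0100  (4)
  ----
  0000  (0)
The nim-sum is 0, so this is a P-position: the player to move is in a losing position under optimal play; Alex is about to move from it and so loses — Beth wins.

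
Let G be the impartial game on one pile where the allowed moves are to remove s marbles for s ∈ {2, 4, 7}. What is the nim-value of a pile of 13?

2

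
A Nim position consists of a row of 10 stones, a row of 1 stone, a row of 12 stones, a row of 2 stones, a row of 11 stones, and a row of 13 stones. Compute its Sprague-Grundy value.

Write each in binary and XOR column by column:
  1010  (10)
  0001  (1)
  1100  (12)
  0010  (2)
  1011  (11)
  1101  (13)
  ----
  0011  (3)

3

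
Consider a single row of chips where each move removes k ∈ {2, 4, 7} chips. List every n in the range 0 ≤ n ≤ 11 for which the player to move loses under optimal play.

Build the Grundy sequence with g(k) = mex{g(k−s) : s ∈ {2, 4, 7}, s ≤ k}:
g(0) = mex{} = 0
g(1) = mex{} = 0
g(2) = mex{0} = 1
g(3) = mex{0} = 1
g(4) = mex{0,1} = 2
g(5) = mex{0,1} = 2
g(6) = mex{1,2} = 0
g(7) = mex{0,1,2} = 3
g(8) = mex{0,2} = 1
g(9) = mex{1,2,3} = 0
g(10) = mex{0,1} = 2
g(11) = mex{0,2,3} = 1
The P-positions (g = 0) in 0..11 are 0, 1, 6, 9.

0, 1, 6, 9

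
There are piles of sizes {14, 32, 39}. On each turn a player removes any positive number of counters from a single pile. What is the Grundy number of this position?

9

Nim-sum: 14 XOR 32 XOR 39 = 9.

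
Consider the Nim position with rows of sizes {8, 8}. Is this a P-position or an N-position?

P-position

In binary:
  1000  (8)
  1000  (8)
  ----
  0000  (0)
The nim-sum is 0, so this is a P-position: the player to move is in a losing position under optimal play.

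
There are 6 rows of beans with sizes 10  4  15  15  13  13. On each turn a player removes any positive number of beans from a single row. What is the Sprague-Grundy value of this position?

14

Nim-sum: 10 ^ 4 ^ 15 ^ 15 ^ 13 ^ 13 = 14.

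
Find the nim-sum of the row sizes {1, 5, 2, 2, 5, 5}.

Compute the nim-sum pairwise:
1 ⊕ 5 = 4
4 ⊕ 2 = 6
6 ⊕ 2 = 4
4 ⊕ 5 = 1
1 ⊕ 5 = 4

4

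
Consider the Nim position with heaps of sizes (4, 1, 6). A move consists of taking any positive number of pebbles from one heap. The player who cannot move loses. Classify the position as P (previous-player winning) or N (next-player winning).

N-position

Compute the nim-sum pairwise:
4 ⊕ 1 = 5
5 ⊕ 6 = 3
The nim-sum is 3 ≠ 0, so this is an N-position: the player to move can win.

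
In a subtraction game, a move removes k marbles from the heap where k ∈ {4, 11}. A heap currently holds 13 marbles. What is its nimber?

1

Build the Grundy sequence with g(k) = mex{g(k−s) : s ∈ {4, 11}, s ≤ k}:
g(0) = mex{} = 0
g(1) = mex{} = 0
g(2) = mex{} = 0
g(3) = mex{} = 0
g(4) = mex{0} = 1
g(5) = mex{0} = 1
g(6) = mex{0} = 1
g(7) = mex{0} = 1
g(8) = mex{1} = 0
g(9) = mex{1} = 0
g(10) = mex{1} = 0
g(11) = mex{0,1} = 2
g(12) = mex{0} = 1
g(13) = mex{0} = 1
So g(13) = 1.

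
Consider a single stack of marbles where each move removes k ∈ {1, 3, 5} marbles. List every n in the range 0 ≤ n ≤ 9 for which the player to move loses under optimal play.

Grundy values for subtraction set {1, 3, 5}:
g(0) = mex{} = 0
g(1) = mex{0} = 1
g(2) = mex{1} = 0
g(3) = mex{0} = 1
g(4) = mex{1} = 0
g(5) = mex{0} = 1
g(6) = mex{1} = 0
g(7) = mex{0} = 1
g(8) = mex{1} = 0
g(9) = mex{0} = 1
The P-positions (g = 0) in 0..9 are 0, 2, 4, 6, 8.

0, 2, 4, 6, 8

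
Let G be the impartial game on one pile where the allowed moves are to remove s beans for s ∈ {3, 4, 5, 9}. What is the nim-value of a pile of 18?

Compute g(0), g(1), … for moves {3, 4, 5, 9}:
k:     0  1  2  3  4  5  6  7  8  9 10 11 12 13 14 15 16 17 18
g(k):  0  0  0  1  1  1  2  2  0  3  3  1  4  2  0  0  0  1  1
So g(18) = 1.

1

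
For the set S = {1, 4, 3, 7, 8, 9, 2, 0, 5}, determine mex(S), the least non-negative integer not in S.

The values 0, 1, 2, 3, 4, 5 are all present; 6 is the first non-negative integer missing from the set.

6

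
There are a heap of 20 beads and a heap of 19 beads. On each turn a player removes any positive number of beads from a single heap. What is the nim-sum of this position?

Nim-sum: 20 ^ 19 = 7.

7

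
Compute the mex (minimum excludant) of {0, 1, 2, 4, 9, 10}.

3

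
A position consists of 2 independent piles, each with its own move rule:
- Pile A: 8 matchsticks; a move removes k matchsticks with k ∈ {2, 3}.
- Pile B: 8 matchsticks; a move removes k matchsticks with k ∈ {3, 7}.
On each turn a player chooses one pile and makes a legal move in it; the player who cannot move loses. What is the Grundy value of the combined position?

Grundy values for pile A (subtraction set {2, 3}):
g(0) = mex{} = 0
g(1) = mex{} = 0
g(2) = mex{0} = 1
g(3) = mex{0} = 1
g(4) = mex{0,1} = 2
g(5) = mex{1} = 0
g(6) = mex{1,2} = 0
g(7) = mex{0,2} = 1
g(8) = mex{0} = 1
So g(8) = 1.
For pile B, compute g(0), g(1), … with moves {3, 7}:
k:     0  1  2  3  4  5  6  7  8
g(k):  0  0  0  1  1  1  0  2  2
So g(8) = 2.
The value of a disjunctive sum is the nim-sum of the parts.
Combined value = 1 ⊕ 2 = 3.

3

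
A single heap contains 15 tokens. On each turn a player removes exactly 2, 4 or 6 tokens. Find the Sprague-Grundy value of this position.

3

Grundy values for subtraction set {2, 4, 6}:
k:     0  1  2  3  4  5  6  7  8  9 10 11 12 13 14 15
g(k):  0  0  1  1  2  2  3  3  0  0  1  1  2  2  3  3
So g(15) = 3.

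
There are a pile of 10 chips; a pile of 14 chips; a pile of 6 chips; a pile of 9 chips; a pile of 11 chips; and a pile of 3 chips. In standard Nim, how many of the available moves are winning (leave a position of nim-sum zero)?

Nim-sum: 10 XOR 14 XOR 6 XOR 9 XOR 11 XOR 3 = 3.
The overall nim-sum is X = 3. A pile of size p has a winning move iff p XOR X < p (reduce it to p XOR X).
  10: 10 XOR 3 = 9 < 10 — winning move (to 9).
  14: 14 XOR 3 = 13 < 14 — winning move (to 13).
  6: 6 XOR 3 = 5 < 6 — winning move (to 5).
  9: 9 XOR 3 = 10 ≥ 9 — no move.
  11: 11 XOR 3 = 8 < 11 — winning move (to 8).
  3: 3 XOR 3 = 0 < 3 — winning move (to 0).
That gives 5 winning moves.

5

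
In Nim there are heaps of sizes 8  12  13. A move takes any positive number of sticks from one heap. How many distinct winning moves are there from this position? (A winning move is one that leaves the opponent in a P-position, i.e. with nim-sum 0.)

Nim-sum: 8 XOR 12 XOR 13 = 9.
The overall nim-sum is X = 9. A heap of size p has a winning move iff p XOR X < p (reduce it to p XOR X).
  8: 8 XOR 9 = 1 < 8 — winning move (to 1).
  12: 12 XOR 9 = 5 < 12 — winning move (to 5).
  13: 13 XOR 9 = 4 < 13 — winning move (to 4).
That gives 3 winning moves.

3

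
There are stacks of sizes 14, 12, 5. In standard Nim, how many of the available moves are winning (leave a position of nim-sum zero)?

3

Compute the nim-sum pairwise:
14 ^ 12 = 2
2 ^ 5 = 7
The overall nim-sum is X = 7. A stack of size p has a winning move iff p XOR X < p (reduce it to p XOR X).
  14: 14 XOR 7 = 9 < 14 — winning move (to 9).
  12: 12 XOR 7 = 11 < 12 — winning move (to 11).
  5: 5 XOR 7 = 2 < 5 — winning move (to 2).
That gives 3 winning moves.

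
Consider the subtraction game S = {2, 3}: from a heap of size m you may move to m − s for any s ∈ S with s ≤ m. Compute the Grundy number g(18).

Build the Grundy sequence with g(k) = mex{g(k−s) : s ∈ {2, 3}, s ≤ k}:
k:     0  1  2  3  4  5  6  7  8  9 10 11 12 13 14 15 16 17 18
g(k):  0  0  1  1  2  0  0  1  1  2  0  0  1  1  2  0  0  1  1
So g(18) = 1.

1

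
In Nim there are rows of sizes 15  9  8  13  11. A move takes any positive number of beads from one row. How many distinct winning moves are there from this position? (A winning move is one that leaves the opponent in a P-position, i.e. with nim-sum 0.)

Nim-sum: 15 XOR 9 XOR 8 XOR 13 XOR 11 = 8.
The overall nim-sum is X = 8. A row of size p has a winning move iff p XOR X < p (reduce it to p XOR X).
  15: 15 XOR 8 = 7 < 15 — winning move (to 7).
  9: 9 XOR 8 = 1 < 9 — winning move (to 1).
  8: 8 XOR 8 = 0 < 8 — winning move (to 0).
  13: 13 XOR 8 = 5 < 13 — winning move (to 5).
  11: 11 XOR 8 = 3 < 11 — winning move (to 3).
That gives 5 winning moves.

5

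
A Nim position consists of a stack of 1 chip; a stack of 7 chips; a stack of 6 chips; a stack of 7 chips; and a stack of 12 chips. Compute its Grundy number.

11

Compute the nim-sum pairwise:
1 XOR 7 = 6
6 XOR 6 = 0
0 XOR 7 = 7
7 XOR 12 = 11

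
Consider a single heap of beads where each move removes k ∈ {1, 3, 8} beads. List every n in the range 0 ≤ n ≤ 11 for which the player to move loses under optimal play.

Build the Grundy sequence with g(k) = mex{g(k−s) : s ∈ {1, 3, 8}, s ≤ k}:
g(0) = mex{} = 0
g(1) = mex{0} = 1
g(2) = mex{1} = 0
g(3) = mex{0} = 1
g(4) = mex{1} = 0
g(5) = mex{0} = 1
g(6) = mex{1} = 0
g(7) = mex{0} = 1
g(8) = mex{0,1} = 2
g(9) = mex{0,1,2} = 3
g(10) = mex{0,1,3} = 2
g(11) = mex{1,2} = 0
The P-positions (g = 0) in 0..11 are 0, 2, 4, 6, 11.

0, 2, 4, 6, 11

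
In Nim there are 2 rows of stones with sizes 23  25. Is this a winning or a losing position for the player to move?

Winning position

Bitwise XOR of the heap sizes:
  10111  (23)
  11001  (25)
  -----
  01110  (14)
The nim-sum is 14 ≠ 0, so this is an N-position: the player to move can win.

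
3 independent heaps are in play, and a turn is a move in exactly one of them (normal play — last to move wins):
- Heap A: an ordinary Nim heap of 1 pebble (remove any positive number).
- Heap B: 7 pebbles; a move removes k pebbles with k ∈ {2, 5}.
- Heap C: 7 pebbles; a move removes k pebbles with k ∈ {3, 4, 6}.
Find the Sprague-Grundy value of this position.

Heap A is a plain Nim heap of size 1, so its Grundy value is 1.
For heap B, compute g(0), g(1), … with moves {2, 5}:
g(0) = mex{} = 0
g(1) = mex{} = 0
g(2) = mex{0} = 1
g(3) = mex{0} = 1
g(4) = mex{1} = 0
g(5) = mex{0,1} = 2
g(6) = mex{0} = 1
g(7) = mex{1,2} = 0
So g(7) = 0.
Build the Grundy sequence for heap C with g(k) = mex{g(k−s) : s ∈ {3, 4, 6}, s ≤ k}:
g(0) = mex{} = 0
g(1) = mex{} = 0
g(2) = mex{} = 0
g(3) = mex{0} = 1
g(4) = mex{0} = 1
g(5) = mex{0} = 1
g(6) = mex{0,1} = 2
g(7) = mex{0,1} = 2
So g(7) = 2.
By the Sprague-Grundy theorem, the Grundy value of a sum of independent games is the XOR of the component values.
Combined value = 1 XOR 0 XOR 2 = 3.

3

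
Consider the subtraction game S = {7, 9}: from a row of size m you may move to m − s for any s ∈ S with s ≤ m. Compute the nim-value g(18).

Grundy values for subtraction set {7, 9}:
k:     0  1  2  3  4  5  6  7  8  9 10 11 12 13 14 15 16 17 18
g(k):  0  0  0  0  0  0  0  1  1  1  1  1  1  1  2  2  0  0  0
So g(18) = 0.

0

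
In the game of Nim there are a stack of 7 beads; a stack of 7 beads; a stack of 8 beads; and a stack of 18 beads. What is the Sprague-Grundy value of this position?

Nim-sum: 7 ⊕ 7 ⊕ 8 ⊕ 18 = 26.

26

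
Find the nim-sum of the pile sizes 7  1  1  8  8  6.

Compute the nim-sum pairwise:
7 XOR 1 = 6
6 XOR 1 = 7
7 XOR 8 = 15
15 XOR 8 = 7
7 XOR 6 = 1

1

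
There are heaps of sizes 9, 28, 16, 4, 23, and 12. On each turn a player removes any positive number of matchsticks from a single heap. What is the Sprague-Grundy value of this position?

Compute the nim-sum pairwise:
9 ^ 28 = 21
21 ^ 16 = 5
5 ^ 4 = 1
1 ^ 23 = 22
22 ^ 12 = 26

26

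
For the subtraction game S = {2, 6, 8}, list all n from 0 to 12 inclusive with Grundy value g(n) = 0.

0, 1, 4, 5

Compute g(0), g(1), … for moves {2, 6, 8}:
k:     0  1  2  3  4  5  6  7  8  9 10 11 12
g(k):  0  0  1  1  0  0  1  1  2  2  3  3  2
The P-positions (g = 0) in 0..12 are 0, 1, 4, 5.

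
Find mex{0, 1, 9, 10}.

The values 0, 1 are all present; 2 is the first non-negative integer missing from the set.

2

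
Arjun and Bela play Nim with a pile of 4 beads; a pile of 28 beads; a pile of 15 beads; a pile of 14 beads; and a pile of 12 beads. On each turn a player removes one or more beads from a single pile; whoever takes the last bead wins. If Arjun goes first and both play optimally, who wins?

Compute the nim-sum pairwise:
4 ^ 28 = 24
24 ^ 15 = 23
23 ^ 14 = 25
25 ^ 12 = 21
The nim-sum is 21 ≠ 0, so this is an N-position: the player to move can win; Arjun has a winning move.

Arjun wins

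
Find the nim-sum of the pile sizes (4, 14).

10

Write each in binary and XOR column by column:
  0100  (4)
  1110  (14)
  ----
  1010  (10)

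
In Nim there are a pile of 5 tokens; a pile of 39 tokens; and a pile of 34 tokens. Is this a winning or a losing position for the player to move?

Losing position

Bitwise XOR of the heap sizes:
  000101  (5)
  100111  (39)
  100010  (34)
  ------
  000000  (0)
The nim-sum is 0, so this is a P-position: the player to move is in a losing position under optimal play.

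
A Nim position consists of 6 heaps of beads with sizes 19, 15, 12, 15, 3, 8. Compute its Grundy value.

20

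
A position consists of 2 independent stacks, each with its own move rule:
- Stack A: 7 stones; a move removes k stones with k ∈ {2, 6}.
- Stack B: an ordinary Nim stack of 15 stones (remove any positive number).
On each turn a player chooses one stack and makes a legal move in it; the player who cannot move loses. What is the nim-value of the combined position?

Grundy values for stack A (subtraction set {2, 6}):
k:     0  1  2  3  4  5  6  7
g(k):  0  0  1  1  0  0  1  1
So g(7) = 1.
Stack B is a plain Nim stack of size 15, so its Grundy value is 15.
The value of a disjunctive sum is the nim-sum of the parts.
Combined value = 1 ⊕ 15 = 14.

14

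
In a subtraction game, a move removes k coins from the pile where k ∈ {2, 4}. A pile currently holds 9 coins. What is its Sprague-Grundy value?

1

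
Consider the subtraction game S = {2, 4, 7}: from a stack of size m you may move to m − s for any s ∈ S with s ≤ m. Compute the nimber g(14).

1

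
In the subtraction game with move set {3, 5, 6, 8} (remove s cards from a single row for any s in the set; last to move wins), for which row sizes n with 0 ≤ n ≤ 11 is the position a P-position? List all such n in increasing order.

0, 1, 2, 11

Compute g(0), g(1), … for moves {3, 5, 6, 8}:
k:     0  1  2  3  4  5  6  7  8  9 10 11
g(k):  0  0  0  1  1  1  2  2  2  3  3  0
The P-positions (g = 0) in 0..11 are 0, 1, 2, 11.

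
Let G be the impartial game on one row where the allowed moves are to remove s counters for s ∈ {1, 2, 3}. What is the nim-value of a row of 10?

Grundy values for subtraction set {1, 2, 3}:
g(0) = mex{} = 0
g(1) = mex{0} = 1
g(2) = mex{0,1} = 2
g(3) = mex{0,1,2} = 3
g(4) = mex{1,2,3} = 0
g(5) = mex{0,2,3} = 1
g(6) = mex{0,1,3} = 2
g(7) = mex{0,1,2} = 3
g(8) = mex{1,2,3} = 0
g(9) = mex{0,2,3} = 1
g(10) = mex{0,1,3} = 2
So g(10) = 2.

2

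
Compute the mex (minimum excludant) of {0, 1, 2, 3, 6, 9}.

4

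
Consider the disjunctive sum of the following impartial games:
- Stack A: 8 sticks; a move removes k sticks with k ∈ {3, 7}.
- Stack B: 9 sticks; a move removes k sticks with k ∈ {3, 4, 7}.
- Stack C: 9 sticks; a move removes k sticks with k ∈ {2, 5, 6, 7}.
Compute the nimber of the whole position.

Build the Grundy sequence for stack A with g(k) = mex{g(k−s) : s ∈ {3, 7}, s ≤ k}:
k:     0  1  2  3  4  5  6  7  8
g(k):  0  0  0  1  1  1  0  2  2
So g(8) = 2.
For stack B, compute g(0), g(1), … with moves {3, 4, 7}:
k:     0  1  2  3  4  5  6  7  8  9
g(k):  0  0  0  1  1  1  2  2  2  3
So g(9) = 3.
For stack C, compute g(0), g(1), … with moves {2, 5, 6, 7}:
g(0) = mex{} = 0
g(1) = mex{} = 0
g(2) = mex{0} = 1
g(3) = mex{0} = 1
g(4) = mex{1} = 0
g(5) = mex{0,1} = 2
g(6) = mex{0} = 1
g(7) = mex{0,1,2} = 3
g(8) = mex{0,1} = 2
g(9) = mex{0,1,3} = 2
So g(9) = 2.
The value of a disjunctive sum is the nim-sum of the parts.
Combined value = 2 ⊕ 3 ⊕ 2 = 3.

3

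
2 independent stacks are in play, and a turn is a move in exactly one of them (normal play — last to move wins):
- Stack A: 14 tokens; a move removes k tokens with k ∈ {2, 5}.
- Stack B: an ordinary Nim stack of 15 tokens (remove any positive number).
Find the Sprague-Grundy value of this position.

15

Build the Grundy sequence for stack A with g(k) = mex{g(k−s) : s ∈ {2, 5}, s ≤ k}:
g(0) = mex{} = 0
g(1) = mex{} = 0
g(2) = mex{0} = 1
g(3) = mex{0} = 1
g(4) = mex{1} = 0
g(5) = mex{0,1} = 2
g(6) = mex{0} = 1
g(7) = mex{1,2} = 0
g(8) = mex{1} = 0
g(9) = mex{0} = 1
g(10) = mex{0,2} = 1
g(11) = mex{1} = 0
g(12) = mex{0,1} = 2
g(13) = mex{0} = 1
g(14) = mex{1,2} = 0
So g(14) = 0.
Stack B is a plain Nim stack of size 15, so its Grundy value is 15.
The value of a disjunctive sum is the nim-sum of the parts.
Combined value = 0 ⊕ 15 = 15.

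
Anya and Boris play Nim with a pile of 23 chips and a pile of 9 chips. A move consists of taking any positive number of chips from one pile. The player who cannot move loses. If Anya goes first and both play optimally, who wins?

Bitwise XOR of the heap sizes:
  10111  (23)
  01001  (9)
  -----
  11110  (30)
The nim-sum is 30 ≠ 0, so this is an N-position: the player to move can win; Anya has a winning move.

Anya wins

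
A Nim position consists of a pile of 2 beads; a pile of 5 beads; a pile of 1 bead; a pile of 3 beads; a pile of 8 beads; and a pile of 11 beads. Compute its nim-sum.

Bitwise XOR of the heap sizes:
  0010  (2)
  0101  (5)
  0001  (1)
  0011  (3)
  1000  (8)
  1011  (11)
  ----
  0110  (6)

6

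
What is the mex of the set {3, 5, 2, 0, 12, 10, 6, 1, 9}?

The values 0, 1, 2, 3 are all present; 4 is the first non-negative integer missing from the set.

4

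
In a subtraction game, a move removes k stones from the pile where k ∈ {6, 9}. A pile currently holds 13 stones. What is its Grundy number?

Grundy values for subtraction set {6, 9}:
g(0) = mex{} = 0
g(1) = mex{} = 0
g(2) = mex{} = 0
g(3) = mex{} = 0
g(4) = mex{} = 0
g(5) = mex{} = 0
g(6) = mex{0} = 1
g(7) = mex{0} = 1
g(8) = mex{0} = 1
g(9) = mex{0} = 1
g(10) = mex{0} = 1
g(11) = mex{0} = 1
g(12) = mex{0,1} = 2
g(13) = mex{0,1} = 2
So g(13) = 2.

2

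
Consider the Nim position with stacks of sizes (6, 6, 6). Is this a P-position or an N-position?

Nim-sum: 6 ⊕ 6 ⊕ 6 = 6.
The nim-sum is 6 ≠ 0, so this is an N-position: the player to move can win.

N-position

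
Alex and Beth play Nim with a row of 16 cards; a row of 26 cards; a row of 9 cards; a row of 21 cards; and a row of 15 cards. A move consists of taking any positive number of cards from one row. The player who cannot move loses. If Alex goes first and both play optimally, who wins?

Alex wins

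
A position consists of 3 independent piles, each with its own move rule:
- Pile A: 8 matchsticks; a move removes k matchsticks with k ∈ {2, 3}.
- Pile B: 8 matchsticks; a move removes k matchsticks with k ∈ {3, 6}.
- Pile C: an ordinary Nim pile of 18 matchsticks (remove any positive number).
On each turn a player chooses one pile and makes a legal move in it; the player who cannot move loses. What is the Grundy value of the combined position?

Grundy values for pile A (subtraction set {2, 3}):
g(0) = mex{} = 0
g(1) = mex{} = 0
g(2) = mex{0} = 1
g(3) = mex{0} = 1
g(4) = mex{0,1} = 2
g(5) = mex{1} = 0
g(6) = mex{1,2} = 0
g(7) = mex{0,2} = 1
g(8) = mex{0} = 1
So g(8) = 1.
Grundy values for pile B (subtraction set {3, 6}):
g(0) = mex{} = 0
g(1) = mex{} = 0
g(2) = mex{} = 0
g(3) = mex{0} = 1
g(4) = mex{0} = 1
g(5) = mex{0} = 1
g(6) = mex{0,1} = 2
g(7) = mex{0,1} = 2
g(8) = mex{0,1} = 2
So g(8) = 2.
Pile C is a plain Nim pile of size 18, so its Grundy value is 18.
By the Sprague-Grundy theorem, the Grundy value of a sum of independent games is the XOR of the component values.
Combined value = 1 XOR 2 XOR 18 = 17.

17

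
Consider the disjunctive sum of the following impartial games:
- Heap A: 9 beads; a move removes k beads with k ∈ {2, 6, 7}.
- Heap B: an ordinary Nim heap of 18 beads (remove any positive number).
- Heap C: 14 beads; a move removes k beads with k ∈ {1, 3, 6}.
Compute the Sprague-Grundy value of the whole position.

19

Build the Grundy sequence for heap A with g(k) = mex{g(k−s) : s ∈ {2, 6, 7}, s ≤ k}:
g(0) = mex{} = 0
g(1) = mex{} = 0
g(2) = mex{0} = 1
g(3) = mex{0} = 1
g(4) = mex{1} = 0
g(5) = mex{1} = 0
g(6) = mex{0} = 1
g(7) = mex{0} = 1
g(8) = mex{0,1} = 2
g(9) = mex{1} = 0
So g(9) = 0.
Heap B is a plain Nim heap of size 18, so its Grundy value is 18.
Grundy values for heap C (subtraction set {1, 3, 6}):
k:     0  1  2  3  4  5  6  7  8  9 10 11 12 13 14
g(k):  0  1  0  1  0  1  2  3  2  0  1  0  1  0  1
So g(14) = 1.
By the Sprague-Grundy theorem, the Grundy value of a sum of independent games is the XOR of the component values.
Combined value = 0 XOR 18 XOR 1 = 19.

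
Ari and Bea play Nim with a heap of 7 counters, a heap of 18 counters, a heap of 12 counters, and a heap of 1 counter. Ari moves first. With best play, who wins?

Ari wins

In binary:
  00111  (7)
  10010  (18)
  01100  (12)
  00001  (1)
  -----
  11000  (24)
The nim-sum is 24 ≠ 0, so this is an N-position: the player to move can win; Ari has a winning move.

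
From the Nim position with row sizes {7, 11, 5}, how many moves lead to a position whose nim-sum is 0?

1

Compute the nim-sum pairwise:
7 XOR 11 = 12
12 XOR 5 = 9
The overall nim-sum is X = 9. A row of size p has a winning move iff p XOR X < p (reduce it to p XOR X).
  7: 7 XOR 9 = 14 ≥ 7 — no move.
  11: 11 XOR 9 = 2 < 11 — winning move (to 2).
  5: 5 XOR 9 = 12 ≥ 5 — no move.
That gives 1 winning move.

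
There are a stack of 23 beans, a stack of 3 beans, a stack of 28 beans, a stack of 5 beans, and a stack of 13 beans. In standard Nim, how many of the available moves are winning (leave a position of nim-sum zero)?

Nim-sum: 23 ⊕ 3 ⊕ 28 ⊕ 5 ⊕ 13 = 0.
The nim-sum is already 0, so every move leaves a nonzero nim-sum — there are no winning moves.

0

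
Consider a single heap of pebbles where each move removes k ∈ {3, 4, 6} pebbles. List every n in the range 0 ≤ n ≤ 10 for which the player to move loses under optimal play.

0, 1, 2, 9, 10

Grundy values for subtraction set {3, 4, 6}:
k:     0  1  2  3  4  5  6  7  8  9 10
g(k):  0  0  0  1  1  1  2  2  2  0  0
The P-positions (g = 0) in 0..10 are 0, 1, 2, 9, 10.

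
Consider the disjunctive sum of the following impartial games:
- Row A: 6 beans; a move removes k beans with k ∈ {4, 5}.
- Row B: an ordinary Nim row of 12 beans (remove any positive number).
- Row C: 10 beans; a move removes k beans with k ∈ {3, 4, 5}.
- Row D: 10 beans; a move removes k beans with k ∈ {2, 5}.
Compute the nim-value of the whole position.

12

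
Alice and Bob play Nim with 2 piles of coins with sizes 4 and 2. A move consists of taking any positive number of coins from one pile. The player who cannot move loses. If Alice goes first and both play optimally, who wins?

Alice wins

Bitwise XOR of the heap sizes:
  100  (4)
  010  (2)
  ---
  110  (6)
The nim-sum is 6 ≠ 0, so this is an N-position: the player to move can win; Alice has a winning move.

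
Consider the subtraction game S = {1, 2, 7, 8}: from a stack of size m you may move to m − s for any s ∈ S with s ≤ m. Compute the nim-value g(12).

Grundy values for subtraction set {1, 2, 7, 8}:
g(0) = mex{} = 0
g(1) = mex{0} = 1
g(2) = mex{0,1} = 2
g(3) = mex{1,2} = 0
g(4) = mex{0,2} = 1
g(5) = mex{0,1} = 2
g(6) = mex{1,2} = 0
g(7) = mex{0,2} = 1
g(8) = mex{0,1} = 2
g(9) = mex{1,2} = 0
g(10) = mex{0,2} = 1
g(11) = mex{0,1} = 2
g(12) = mex{1,2} = 0
So g(12) = 0.

0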